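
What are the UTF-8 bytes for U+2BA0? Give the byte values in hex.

U+2BA0 = 0x2BA0 = 11168 decimal. In range U+0800–U+FFFF → 3-byte form: 1110xxxx 10xxxxxx 10xxxxxx.
Binary (16 bits): 0010101110100000.
Split 4+6+6: 0010 | 101110 | 100000.
Byte 1: 11100010 = 0xE2.
Byte 2: 10101110 = 0xAE.
Byte 3: 10100000 = 0xA0.

E2 AE A0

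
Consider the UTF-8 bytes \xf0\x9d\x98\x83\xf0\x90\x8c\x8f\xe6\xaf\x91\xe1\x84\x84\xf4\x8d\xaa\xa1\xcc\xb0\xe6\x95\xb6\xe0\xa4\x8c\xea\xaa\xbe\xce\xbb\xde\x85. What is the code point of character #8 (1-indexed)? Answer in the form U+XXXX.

Offset 0: leading byte 0xF0 = 11110000 → 4-byte char #1 = F0 9D 98 83.
Offset 4: leading byte 0xF0 = 11110000 → 4-byte char #2 = F0 90 8C 8F.
Offset 8: leading byte 0xE6 = 11100110 → 3-byte char #3 = E6 AF 91.
Offset 11: leading byte 0xE1 = 11100001 → 3-byte char #4 = E1 84 84.
Offset 14: leading byte 0xF4 = 11110100 → 4-byte char #5 = F4 8D AA A1.
Offset 18: leading byte 0xCC = 11001100 → 2-byte char #6 = CC B0.
Offset 20: leading byte 0xE6 = 11100110 → 3-byte char #7 = E6 95 B6.
Offset 23: leading byte 0xE0 = 11100000 → 3-byte char #8 = E0 A4 8C.
Leading byte 0xE0 = 11100000 matches 1110xxxx → 3-byte sequence.
Byte 1: 0xE0 = 11100000, payload 0000 (4 bits).
Byte 2: 0xA4 = 10100100 (10xxxxxx ✓), payload 100100.
Byte 3: 0x8C = 10001100 (10xxxxxx ✓), payload 001100.
Concatenate: 0000100100001100 = 0x90C (16 bits → U+090C).

U+090C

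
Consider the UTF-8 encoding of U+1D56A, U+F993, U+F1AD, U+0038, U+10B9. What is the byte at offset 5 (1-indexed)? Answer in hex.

1-indexed offset 5 is 0-indexed offset 4.
U+1D56A → 4-byte form F0 9D 95 AA at offsets 0–3.
U+F993 → 3-byte form EF A6 93 at offsets 4–6.
Offset 4 falls in char 2's range; it's byte 1 of EF A6 93 = 0xEF.

0xEF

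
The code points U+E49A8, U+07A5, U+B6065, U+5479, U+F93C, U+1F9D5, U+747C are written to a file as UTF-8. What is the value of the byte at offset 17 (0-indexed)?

U+E49A8 → 4-byte form F3 A4 A6 A8 at offsets 0–3.
U+07A5 → 2-byte form DE A5 at offsets 4–5.
U+B6065 → 4-byte form F2 B6 81 A5 at offsets 6–9.
U+5479 → 3-byte form E5 91 B9 at offsets 10–12.
U+F93C → 3-byte form EF A4 BC at offsets 13–15.
U+1F9D5 → 4-byte form F0 9F A7 95 at offsets 16–19.
Offset 17 falls in char 6's range; it's byte 2 of F0 9F A7 95 = 0x9F.

0x9F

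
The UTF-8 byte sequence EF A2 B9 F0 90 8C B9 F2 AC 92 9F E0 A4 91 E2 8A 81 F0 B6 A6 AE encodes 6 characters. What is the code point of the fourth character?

Offset 0: leading byte 0xEF = 11101111 → 3-byte char #1 = EF A2 B9.
Offset 3: leading byte 0xF0 = 11110000 → 4-byte char #2 = F0 90 8C B9.
Offset 7: leading byte 0xF2 = 11110010 → 4-byte char #3 = F2 AC 92 9F.
Offset 11: leading byte 0xE0 = 11100000 → 3-byte char #4 = E0 A4 91.
Leading byte 0xE0 = 11100000 matches 1110xxxx → 3-byte sequence.
Byte 1: 0xE0 = 11100000, payload 0000 (4 bits).
Byte 2: 0xA4 = 10100100 (10xxxxxx ✓), payload 100100.
Byte 3: 0x91 = 10010001 (10xxxxxx ✓), payload 010001.
Concatenate: 0000100100010001 = 0x911 (16 bits → U+0911).

U+0911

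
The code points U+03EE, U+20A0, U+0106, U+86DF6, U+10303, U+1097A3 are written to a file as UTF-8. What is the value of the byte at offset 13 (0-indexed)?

U+03EE → 2-byte form CF AE at offsets 0–1.
U+20A0 → 3-byte form E2 82 A0 at offsets 2–4.
U+0106 → 2-byte form C4 86 at offsets 5–6.
U+86DF6 → 4-byte form F2 86 B7 B6 at offsets 7–10.
U+10303 → 4-byte form F0 90 8C 83 at offsets 11–14.
Offset 13 falls in char 5's range; it's byte 3 of F0 90 8C 83 = 0x8C.

0x8C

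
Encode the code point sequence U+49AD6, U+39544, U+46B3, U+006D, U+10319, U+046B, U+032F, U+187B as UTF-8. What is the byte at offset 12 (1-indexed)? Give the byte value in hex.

1-indexed offset 12 is 0-indexed offset 11.
U+49AD6 → 4-byte form F1 89 AB 96 at offsets 0–3.
U+39544 → 4-byte form F0 B9 95 84 at offsets 4–7.
U+46B3 → 3-byte form E4 9A B3 at offsets 8–10.
U+006D → 1-byte form 6D at offsets 11–11.
Offset 11 falls in char 4's range; it's byte 1 of 6D = 0x6D.

0x6D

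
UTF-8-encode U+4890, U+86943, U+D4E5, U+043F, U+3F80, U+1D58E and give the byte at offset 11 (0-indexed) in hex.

0xBF

U+4890 → 3-byte form E4 A2 90 at offsets 0–2.
U+86943 → 4-byte form F2 86 A5 83 at offsets 3–6.
U+D4E5 → 3-byte form ED 93 A5 at offsets 7–9.
U+043F → 2-byte form D0 BF at offsets 10–11.
Offset 11 falls in char 4's range; it's byte 2 of D0 BF = 0xBF.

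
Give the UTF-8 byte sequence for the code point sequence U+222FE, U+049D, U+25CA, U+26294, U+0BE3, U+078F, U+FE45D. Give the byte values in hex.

U+222FE: 4-byte form → F0 A2 8B BE.
U+049D: 2-byte form → D2 9D.
U+25CA: 3-byte form → E2 97 8A.
U+26294: 4-byte form → F0 A6 8A 94.
U+0BE3: 3-byte form → E0 AF A3.
U+078F: 2-byte form → DE 8F.
U+FE45D: 4-byte form → F3 BE 91 9D.
Concatenated (22 bytes): F0 A2 8B BE D2 9D E2 97 8A F0 A6 8A 94 E0 AF A3 DE 8F F3 BE 91 9D.

F0 A2 8B BE D2 9D E2 97 8A F0 A6 8A 94 E0 AF A3 DE 8F F3 BE 91 9D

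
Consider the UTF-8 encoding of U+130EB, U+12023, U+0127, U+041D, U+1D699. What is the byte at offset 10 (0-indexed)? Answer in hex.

U+130EB → 4-byte form F0 93 83 AB at offsets 0–3.
U+12023 → 4-byte form F0 92 80 A3 at offsets 4–7.
U+0127 → 2-byte form C4 A7 at offsets 8–9.
U+041D → 2-byte form D0 9D at offsets 10–11.
Offset 10 falls in char 4's range; it's byte 1 of D0 9D = 0xD0.

0xD0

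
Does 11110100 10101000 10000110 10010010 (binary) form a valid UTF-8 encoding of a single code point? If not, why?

invalid (encodes a value above U+10FFFF)

Leading byte 0xF4 = 11110100 → 4-byte form.
Payload = 0x128192, which exceeds U+10FFFF, the maximum Unicode code point. (Leading bytes F5–FF, or F4 followed by ≥ 0x90, are invalid.)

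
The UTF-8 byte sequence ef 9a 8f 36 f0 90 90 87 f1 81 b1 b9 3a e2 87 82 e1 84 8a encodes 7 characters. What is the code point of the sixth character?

U+21C2

Offset 0: leading byte 0xEF = 11101111 → 3-byte char #1 = EF 9A 8F.
Offset 3: leading byte 0x36 = 00110110 → 1-byte char #2 = 36.
Offset 4: leading byte 0xF0 = 11110000 → 4-byte char #3 = F0 90 90 87.
Offset 8: leading byte 0xF1 = 11110001 → 4-byte char #4 = F1 81 B1 B9.
Offset 12: leading byte 0x3A = 00111010 → 1-byte char #5 = 3A.
Offset 13: leading byte 0xE2 = 11100010 → 3-byte char #6 = E2 87 82.
Leading byte 0xE2 = 11100010 matches 1110xxxx → 3-byte sequence.
Byte 1: 0xE2 = 11100010, payload 0010 (4 bits).
Byte 2: 0x87 = 10000111 (10xxxxxx ✓), payload 000111.
Byte 3: 0x82 = 10000010 (10xxxxxx ✓), payload 000010.
Concatenate: 0010000111000010 = 0x21C2 (16 bits → U+21C2).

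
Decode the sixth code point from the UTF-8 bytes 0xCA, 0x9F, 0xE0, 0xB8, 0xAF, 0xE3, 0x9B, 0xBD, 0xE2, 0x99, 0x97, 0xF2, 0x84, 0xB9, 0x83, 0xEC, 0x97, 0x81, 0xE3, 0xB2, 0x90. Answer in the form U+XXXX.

Offset 0: leading byte 0xCA = 11001010 → 2-byte char #1 = CA 9F.
Offset 2: leading byte 0xE0 = 11100000 → 3-byte char #2 = E0 B8 AF.
Offset 5: leading byte 0xE3 = 11100011 → 3-byte char #3 = E3 9B BD.
Offset 8: leading byte 0xE2 = 11100010 → 3-byte char #4 = E2 99 97.
Offset 11: leading byte 0xF2 = 11110010 → 4-byte char #5 = F2 84 B9 83.
Offset 15: leading byte 0xEC = 11101100 → 3-byte char #6 = EC 97 81.
Leading byte 0xEC = 11101100 matches 1110xxxx → 3-byte sequence.
Byte 1: 0xEC = 11101100, payload 1100 (4 bits).
Byte 2: 0x97 = 10010111 (10xxxxxx ✓), payload 010111.
Byte 3: 0x81 = 10000001 (10xxxxxx ✓), payload 000001.
Concatenate: 1100010111000001 = 0xC5C1 (16 bits → U+C5C1).

U+C5C1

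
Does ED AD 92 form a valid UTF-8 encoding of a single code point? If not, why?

Structurally a 3-byte sequence; payload = 0xDB52.
But 0xDB52 is in U+D800–U+DFFF, the surrogate range. Surrogates are not Unicode scalar values and are forbidden in UTF-8.

invalid (encodes a surrogate (U+D800–U+DFFF))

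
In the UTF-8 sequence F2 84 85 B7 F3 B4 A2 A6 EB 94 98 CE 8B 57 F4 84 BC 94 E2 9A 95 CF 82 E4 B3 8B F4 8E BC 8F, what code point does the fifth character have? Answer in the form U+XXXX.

Offset 0: leading byte 0xF2 = 11110010 → 4-byte char #1 = F2 84 85 B7.
Offset 4: leading byte 0xF3 = 11110011 → 4-byte char #2 = F3 B4 A2 A6.
Offset 8: leading byte 0xEB = 11101011 → 3-byte char #3 = EB 94 98.
Offset 11: leading byte 0xCE = 11001110 → 2-byte char #4 = CE 8B.
Offset 13: leading byte 0x57 = 01010111 → 1-byte char #5 = 57.
Leading byte 0x57 = 01010111 matches 0xxxxxxx → 1-byte sequence.
Byte 1: 0x57 = 01010111, payload 1010111 (7 bits).
Concatenate: 1010111 = 0x57 (7 bits → U+0057).

U+0057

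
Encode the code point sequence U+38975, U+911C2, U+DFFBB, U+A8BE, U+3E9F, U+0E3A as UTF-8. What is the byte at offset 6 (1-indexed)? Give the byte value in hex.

0x91

1-indexed offset 6 is 0-indexed offset 5.
U+38975 → 4-byte form F0 B8 A5 B5 at offsets 0–3.
U+911C2 → 4-byte form F2 91 87 82 at offsets 4–7.
Offset 5 falls in char 2's range; it's byte 2 of F2 91 87 82 = 0x91.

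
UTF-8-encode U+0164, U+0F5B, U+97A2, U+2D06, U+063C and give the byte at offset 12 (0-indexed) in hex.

0xBC

U+0164 → 2-byte form C5 A4 at offsets 0–1.
U+0F5B → 3-byte form E0 BD 9B at offsets 2–4.
U+97A2 → 3-byte form E9 9E A2 at offsets 5–7.
U+2D06 → 3-byte form E2 B4 86 at offsets 8–10.
U+063C → 2-byte form D8 BC at offsets 11–12.
Offset 12 falls in char 5's range; it's byte 2 of D8 BC = 0xBC.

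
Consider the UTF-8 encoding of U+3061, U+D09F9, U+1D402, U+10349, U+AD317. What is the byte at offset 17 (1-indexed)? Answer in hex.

0xAD

1-indexed offset 17 is 0-indexed offset 16.
U+3061 → 3-byte form E3 81 A1 at offsets 0–2.
U+D09F9 → 4-byte form F3 90 A7 B9 at offsets 3–6.
U+1D402 → 4-byte form F0 9D 90 82 at offsets 7–10.
U+10349 → 4-byte form F0 90 8D 89 at offsets 11–14.
U+AD317 → 4-byte form F2 AD 8C 97 at offsets 15–18.
Offset 16 falls in char 5's range; it's byte 2 of F2 AD 8C 97 = 0xAD.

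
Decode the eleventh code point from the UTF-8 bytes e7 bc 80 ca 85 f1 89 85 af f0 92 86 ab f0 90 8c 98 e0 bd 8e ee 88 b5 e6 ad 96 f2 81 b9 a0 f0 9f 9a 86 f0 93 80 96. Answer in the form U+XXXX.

U+13016

Offset 0: leading byte 0xE7 = 11100111 → 3-byte char #1 = E7 BC 80.
Offset 3: leading byte 0xCA = 11001010 → 2-byte char #2 = CA 85.
Offset 5: leading byte 0xF1 = 11110001 → 4-byte char #3 = F1 89 85 AF.
Offset 9: leading byte 0xF0 = 11110000 → 4-byte char #4 = F0 92 86 AB.
Offset 13: leading byte 0xF0 = 11110000 → 4-byte char #5 = F0 90 8C 98.
Offset 17: leading byte 0xE0 = 11100000 → 3-byte char #6 = E0 BD 8E.
Offset 20: leading byte 0xEE = 11101110 → 3-byte char #7 = EE 88 B5.
Offset 23: leading byte 0xE6 = 11100110 → 3-byte char #8 = E6 AD 96.
Offset 26: leading byte 0xF2 = 11110010 → 4-byte char #9 = F2 81 B9 A0.
Offset 30: leading byte 0xF0 = 11110000 → 4-byte char #10 = F0 9F 9A 86.
Offset 34: leading byte 0xF0 = 11110000 → 4-byte char #11 = F0 93 80 96.
Leading byte 0xF0 = 11110000 matches 11110xxx → 4-byte sequence.
Byte 1: 0xF0 = 11110000, payload 000 (3 bits).
Byte 2: 0x93 = 10010011 (10xxxxxx ✓), payload 010011.
Byte 3: 0x80 = 10000000 (10xxxxxx ✓), payload 000000.
Byte 4: 0x96 = 10010110 (10xxxxxx ✓), payload 010110.
Concatenate: 000010011000000010110 = 0x13016 (21 bits → U+13016).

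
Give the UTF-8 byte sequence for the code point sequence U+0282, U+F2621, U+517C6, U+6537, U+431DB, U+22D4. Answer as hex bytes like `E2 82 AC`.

CA 82 F3 B2 98 A1 F1 91 9F 86 E6 94 B7 F1 83 87 9B E2 8B 94

U+0282: 2-byte form → CA 82.
U+F2621: 4-byte form → F3 B2 98 A1.
U+517C6: 4-byte form → F1 91 9F 86.
U+6537: 3-byte form → E6 94 B7.
U+431DB: 4-byte form → F1 83 87 9B.
U+22D4: 3-byte form → E2 8B 94.
Concatenated (20 bytes): CA 82 F3 B2 98 A1 F1 91 9F 86 E6 94 B7 F1 83 87 9B E2 8B 94.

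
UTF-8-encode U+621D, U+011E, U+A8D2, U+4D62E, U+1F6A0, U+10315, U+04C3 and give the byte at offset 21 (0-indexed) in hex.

0x83

U+621D → 3-byte form E6 88 9D at offsets 0–2.
U+011E → 2-byte form C4 9E at offsets 3–4.
U+A8D2 → 3-byte form EA A3 92 at offsets 5–7.
U+4D62E → 4-byte form F1 8D 98 AE at offsets 8–11.
U+1F6A0 → 4-byte form F0 9F 9A A0 at offsets 12–15.
U+10315 → 4-byte form F0 90 8C 95 at offsets 16–19.
U+04C3 → 2-byte form D3 83 at offsets 20–21.
Offset 21 falls in char 7's range; it's byte 2 of D3 83 = 0x83.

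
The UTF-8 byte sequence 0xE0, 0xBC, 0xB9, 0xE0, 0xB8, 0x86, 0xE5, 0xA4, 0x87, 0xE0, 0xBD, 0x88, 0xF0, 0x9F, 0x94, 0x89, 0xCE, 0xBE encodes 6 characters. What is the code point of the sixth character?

U+03BE

Offset 0: leading byte 0xE0 = 11100000 → 3-byte char #1 = E0 BC B9.
Offset 3: leading byte 0xE0 = 11100000 → 3-byte char #2 = E0 B8 86.
Offset 6: leading byte 0xE5 = 11100101 → 3-byte char #3 = E5 A4 87.
Offset 9: leading byte 0xE0 = 11100000 → 3-byte char #4 = E0 BD 88.
Offset 12: leading byte 0xF0 = 11110000 → 4-byte char #5 = F0 9F 94 89.
Offset 16: leading byte 0xCE = 11001110 → 2-byte char #6 = CE BE.
Leading byte 0xCE = 11001110 matches 110xxxxx → 2-byte sequence.
Byte 1: 0xCE = 11001110, payload 01110 (5 bits).
Byte 2: 0xBE = 10111110 (10xxxxxx ✓), payload 111110.
Concatenate: 01110111110 = 0x3BE (11 bits → U+03BE).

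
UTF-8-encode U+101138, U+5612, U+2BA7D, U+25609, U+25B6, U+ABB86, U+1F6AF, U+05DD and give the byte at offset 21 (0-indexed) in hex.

0x86

U+101138 → 4-byte form F4 81 84 B8 at offsets 0–3.
U+5612 → 3-byte form E5 98 92 at offsets 4–6.
U+2BA7D → 4-byte form F0 AB A9 BD at offsets 7–10.
U+25609 → 4-byte form F0 A5 98 89 at offsets 11–14.
U+25B6 → 3-byte form E2 96 B6 at offsets 15–17.
U+ABB86 → 4-byte form F2 AB AE 86 at offsets 18–21.
Offset 21 falls in char 6's range; it's byte 4 of F2 AB AE 86 = 0x86.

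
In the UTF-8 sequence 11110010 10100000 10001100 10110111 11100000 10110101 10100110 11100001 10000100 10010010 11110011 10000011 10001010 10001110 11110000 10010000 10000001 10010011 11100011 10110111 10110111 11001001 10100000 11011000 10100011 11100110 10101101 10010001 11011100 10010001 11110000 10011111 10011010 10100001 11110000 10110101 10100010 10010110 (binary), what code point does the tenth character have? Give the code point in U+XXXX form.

Offset 0: leading byte 0xF2 = 11110010 → 4-byte char #1 = F2 A0 8C B7.
Offset 4: leading byte 0xE0 = 11100000 → 3-byte char #2 = E0 B5 A6.
Offset 7: leading byte 0xE1 = 11100001 → 3-byte char #3 = E1 84 92.
Offset 10: leading byte 0xF3 = 11110011 → 4-byte char #4 = F3 83 8A 8E.
Offset 14: leading byte 0xF0 = 11110000 → 4-byte char #5 = F0 90 81 93.
Offset 18: leading byte 0xE3 = 11100011 → 3-byte char #6 = E3 B7 B7.
Offset 21: leading byte 0xC9 = 11001001 → 2-byte char #7 = C9 A0.
Offset 23: leading byte 0xD8 = 11011000 → 2-byte char #8 = D8 A3.
Offset 25: leading byte 0xE6 = 11100110 → 3-byte char #9 = E6 AD 91.
Offset 28: leading byte 0xDC = 11011100 → 2-byte char #10 = DC 91.
Leading byte 0xDC = 11011100 matches 110xxxxx → 2-byte sequence.
Byte 1: 0xDC = 11011100, payload 11100 (5 bits).
Byte 2: 0x91 = 10010001 (10xxxxxx ✓), payload 010001.
Concatenate: 11100010001 = 0x711 (11 bits → U+0711).

U+0711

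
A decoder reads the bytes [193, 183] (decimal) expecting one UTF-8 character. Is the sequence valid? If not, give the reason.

invalid (overlong encoding)

Leading byte 0xC1 = 11000001 → 2-byte form.
Continuation bytes all match 10xxxxxx. Payload decodes to 0x77.
But 0x77 < 0x80, the minimum for a 2-byte sequence — this is an overlong encoding.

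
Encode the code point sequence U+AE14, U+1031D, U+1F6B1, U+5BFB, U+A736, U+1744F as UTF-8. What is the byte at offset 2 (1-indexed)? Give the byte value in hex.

1-indexed offset 2 is 0-indexed offset 1.
U+AE14 → 3-byte form EA B8 94 at offsets 0–2.
Offset 1 falls in char 1's range; it's byte 2 of EA B8 94 = 0xB8.

0xB8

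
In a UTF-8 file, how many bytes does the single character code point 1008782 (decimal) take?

U+F648E = 0xF648E. UTF-8 uses 1 byte below 0x80, 2 below 0x800, 3 below 0x10000, 4 up to 0x10FFFF. 0xF648E is in U+10000–U+10FFFF → 4 bytes.

4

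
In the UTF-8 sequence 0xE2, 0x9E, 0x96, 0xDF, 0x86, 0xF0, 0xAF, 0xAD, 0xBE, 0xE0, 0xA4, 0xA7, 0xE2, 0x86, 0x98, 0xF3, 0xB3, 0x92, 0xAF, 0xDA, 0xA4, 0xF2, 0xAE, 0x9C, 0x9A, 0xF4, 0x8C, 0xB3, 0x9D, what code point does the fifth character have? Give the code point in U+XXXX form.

Offset 0: leading byte 0xE2 = 11100010 → 3-byte char #1 = E2 9E 96.
Offset 3: leading byte 0xDF = 11011111 → 2-byte char #2 = DF 86.
Offset 5: leading byte 0xF0 = 11110000 → 4-byte char #3 = F0 AF AD BE.
Offset 9: leading byte 0xE0 = 11100000 → 3-byte char #4 = E0 A4 A7.
Offset 12: leading byte 0xE2 = 11100010 → 3-byte char #5 = E2 86 98.
Leading byte 0xE2 = 11100010 matches 1110xxxx → 3-byte sequence.
Byte 1: 0xE2 = 11100010, payload 0010 (4 bits).
Byte 2: 0x86 = 10000110 (10xxxxxx ✓), payload 000110.
Byte 3: 0x98 = 10011000 (10xxxxxx ✓), payload 011000.
Concatenate: 0010000110011000 = 0x2198 (16 bits → U+2198).

U+2198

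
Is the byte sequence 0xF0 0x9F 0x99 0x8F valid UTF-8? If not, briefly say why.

Leading byte 0xF0 = 11110000 → 4-byte form.
Continuation bytes 0x9F=10011111, 0x99=10011001, 0x8F=10001111 all match 10xxxxxx.
Decoded value 0x1F64F is ≥ 0x10000 (shortest form) and not a surrogate.

valid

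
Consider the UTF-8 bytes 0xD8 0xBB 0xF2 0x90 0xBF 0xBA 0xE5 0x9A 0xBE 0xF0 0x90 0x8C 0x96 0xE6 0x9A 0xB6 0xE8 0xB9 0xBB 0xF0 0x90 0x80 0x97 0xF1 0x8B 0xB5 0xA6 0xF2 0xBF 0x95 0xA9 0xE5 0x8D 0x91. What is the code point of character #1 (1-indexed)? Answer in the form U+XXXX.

Offset 0: leading byte 0xD8 = 11011000 → 2-byte char #1 = D8 BB.
Leading byte 0xD8 = 11011000 matches 110xxxxx → 2-byte sequence.
Byte 1: 0xD8 = 11011000, payload 11000 (5 bits).
Byte 2: 0xBB = 10111011 (10xxxxxx ✓), payload 111011.
Concatenate: 11000111011 = 0x63B (11 bits → U+063B).

U+063B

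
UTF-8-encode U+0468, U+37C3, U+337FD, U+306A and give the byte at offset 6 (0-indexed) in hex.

0xB3

U+0468 → 2-byte form D1 A8 at offsets 0–1.
U+37C3 → 3-byte form E3 9F 83 at offsets 2–4.
U+337FD → 4-byte form F0 B3 9F BD at offsets 5–8.
Offset 6 falls in char 3's range; it's byte 2 of F0 B3 9F BD = 0xB3.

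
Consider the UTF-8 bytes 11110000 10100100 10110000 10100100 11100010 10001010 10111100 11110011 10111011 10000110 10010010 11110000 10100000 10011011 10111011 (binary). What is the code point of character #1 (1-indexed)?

Offset 0: leading byte 0xF0 = 11110000 → 4-byte char #1 = F0 A4 B0 A4.
Leading byte 0xF0 = 11110000 matches 11110xxx → 4-byte sequence.
Byte 1: 0xF0 = 11110000, payload 000 (3 bits).
Byte 2: 0xA4 = 10100100 (10xxxxxx ✓), payload 100100.
Byte 3: 0xB0 = 10110000 (10xxxxxx ✓), payload 110000.
Byte 4: 0xA4 = 10100100 (10xxxxxx ✓), payload 100100.
Concatenate: 000100100110000100100 = 0x24C24 (21 bits → U+24C24).

U+24C24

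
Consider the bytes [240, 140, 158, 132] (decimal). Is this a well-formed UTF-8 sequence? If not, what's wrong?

invalid (overlong encoding)

Leading byte 0xF0 = 11110000 → 4-byte form.
Continuation bytes all match 10xxxxxx. Payload decodes to 0xC784.
But 0xC784 < 0x10000, the minimum for a 4-byte sequence — this is an overlong encoding.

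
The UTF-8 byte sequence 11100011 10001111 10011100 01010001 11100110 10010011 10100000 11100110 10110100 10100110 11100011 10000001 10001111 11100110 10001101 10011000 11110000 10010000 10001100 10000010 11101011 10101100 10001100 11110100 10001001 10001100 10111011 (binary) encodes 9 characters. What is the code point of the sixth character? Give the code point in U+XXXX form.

Offset 0: leading byte 0xE3 = 11100011 → 3-byte char #1 = E3 8F 9C.
Offset 3: leading byte 0x51 = 01010001 → 1-byte char #2 = 51.
Offset 4: leading byte 0xE6 = 11100110 → 3-byte char #3 = E6 93 A0.
Offset 7: leading byte 0xE6 = 11100110 → 3-byte char #4 = E6 B4 A6.
Offset 10: leading byte 0xE3 = 11100011 → 3-byte char #5 = E3 81 8F.
Offset 13: leading byte 0xE6 = 11100110 → 3-byte char #6 = E6 8D 98.
Leading byte 0xE6 = 11100110 matches 1110xxxx → 3-byte sequence.
Byte 1: 0xE6 = 11100110, payload 0110 (4 bits).
Byte 2: 0x8D = 10001101 (10xxxxxx ✓), payload 001101.
Byte 3: 0x98 = 10011000 (10xxxxxx ✓), payload 011000.
Concatenate: 0110001101011000 = 0x6358 (16 bits → U+6358).

U+6358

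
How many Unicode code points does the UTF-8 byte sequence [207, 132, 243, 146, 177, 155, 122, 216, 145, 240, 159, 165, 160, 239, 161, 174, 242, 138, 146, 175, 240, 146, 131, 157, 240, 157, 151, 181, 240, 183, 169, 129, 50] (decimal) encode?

11

Byte at offset 0: 0xCF = 11001111 → 2-byte char (#1). Advance 2.
Byte at offset 2: 0xF3 = 11110011 → 4-byte char (#2). Advance 4.
Byte at offset 6: 0x7A = 01111010 → 1-byte char (#3). Advance 1.
Byte at offset 7: 0xD8 = 11011000 → 2-byte char (#4). Advance 2.
Byte at offset 9: 0xF0 = 11110000 → 4-byte char (#5). Advance 4.
Byte at offset 13: 0xEF = 11101111 → 3-byte char (#6). Advance 3.
Byte at offset 16: 0xF2 = 11110010 → 4-byte char (#7). Advance 4.
Byte at offset 20: 0xF0 = 11110000 → 4-byte char (#8). Advance 4.
Byte at offset 24: 0xF0 = 11110000 → 4-byte char (#9). Advance 4.
Byte at offset 28: 0xF0 = 11110000 → 4-byte char (#10). Advance 4.
Byte at offset 32: 0x32 = 00110010 → 1-byte char (#11). Advance 1.
Reached end at offset 33 after 11 code points.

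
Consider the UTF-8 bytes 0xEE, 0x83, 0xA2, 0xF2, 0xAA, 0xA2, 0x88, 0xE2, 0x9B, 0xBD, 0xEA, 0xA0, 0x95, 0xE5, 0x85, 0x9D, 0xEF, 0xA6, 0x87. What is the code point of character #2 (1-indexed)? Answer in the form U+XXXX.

U+AA888

Offset 0: leading byte 0xEE = 11101110 → 3-byte char #1 = EE 83 A2.
Offset 3: leading byte 0xF2 = 11110010 → 4-byte char #2 = F2 AA A2 88.
Leading byte 0xF2 = 11110010 matches 11110xxx → 4-byte sequence.
Byte 1: 0xF2 = 11110010, payload 010 (3 bits).
Byte 2: 0xAA = 10101010 (10xxxxxx ✓), payload 101010.
Byte 3: 0xA2 = 10100010 (10xxxxxx ✓), payload 100010.
Byte 4: 0x88 = 10001000 (10xxxxxx ✓), payload 001000.
Concatenate: 010101010100010001000 = 0xAA888 (21 bits → U+AA888).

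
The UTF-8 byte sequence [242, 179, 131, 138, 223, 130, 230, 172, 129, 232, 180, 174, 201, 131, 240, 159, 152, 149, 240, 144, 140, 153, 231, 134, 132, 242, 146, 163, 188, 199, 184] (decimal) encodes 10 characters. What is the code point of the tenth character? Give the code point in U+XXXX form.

U+01F8

Offset 0: leading byte 0xF2 = 11110010 → 4-byte char #1 = F2 B3 83 8A.
Offset 4: leading byte 0xDF = 11011111 → 2-byte char #2 = DF 82.
Offset 6: leading byte 0xE6 = 11100110 → 3-byte char #3 = E6 AC 81.
Offset 9: leading byte 0xE8 = 11101000 → 3-byte char #4 = E8 B4 AE.
Offset 12: leading byte 0xC9 = 11001001 → 2-byte char #5 = C9 83.
Offset 14: leading byte 0xF0 = 11110000 → 4-byte char #6 = F0 9F 98 95.
Offset 18: leading byte 0xF0 = 11110000 → 4-byte char #7 = F0 90 8C 99.
Offset 22: leading byte 0xE7 = 11100111 → 3-byte char #8 = E7 86 84.
Offset 25: leading byte 0xF2 = 11110010 → 4-byte char #9 = F2 92 A3 BC.
Offset 29: leading byte 0xC7 = 11000111 → 2-byte char #10 = C7 B8.
Leading byte 0xC7 = 11000111 matches 110xxxxx → 2-byte sequence.
Byte 1: 0xC7 = 11000111, payload 00111 (5 bits).
Byte 2: 0xB8 = 10111000 (10xxxxxx ✓), payload 111000.
Concatenate: 00111111000 = 0x1F8 (11 bits → U+01F8).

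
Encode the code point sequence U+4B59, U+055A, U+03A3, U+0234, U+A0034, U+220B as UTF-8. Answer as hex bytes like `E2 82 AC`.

U+4B59: 3-byte form → E4 AD 99.
U+055A: 2-byte form → D5 9A.
U+03A3: 2-byte form → CE A3.
U+0234: 2-byte form → C8 B4.
U+A0034: 4-byte form → F2 A0 80 B4.
U+220B: 3-byte form → E2 88 8B.
Concatenated (16 bytes): E4 AD 99 D5 9A CE A3 C8 B4 F2 A0 80 B4 E2 88 8B.

E4 AD 99 D5 9A CE A3 C8 B4 F2 A0 80 B4 E2 88 8B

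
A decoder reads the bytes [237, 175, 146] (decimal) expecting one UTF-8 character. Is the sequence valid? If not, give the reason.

Structurally a 3-byte sequence; payload = 0xDBD2.
But 0xDBD2 is in U+D800–U+DFFF, the surrogate range. Surrogates are not Unicode scalar values and are forbidden in UTF-8.

invalid (encodes a surrogate (U+D800–U+DFFF))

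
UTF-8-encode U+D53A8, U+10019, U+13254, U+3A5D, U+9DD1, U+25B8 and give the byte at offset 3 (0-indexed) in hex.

U+D53A8 → 4-byte form F3 95 8E A8 at offsets 0–3.
Offset 3 falls in char 1's range; it's byte 4 of F3 95 8E A8 = 0xA8.

0xA8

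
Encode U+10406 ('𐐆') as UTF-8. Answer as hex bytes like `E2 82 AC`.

F0 90 90 86

U+10406 = 0x10406 = 66566 decimal. In range U+10000–U+10FFFF → 4-byte form: 11110xxx 10xxxxxx 10xxxxxx 10xxxxxx.
Binary (21 bits): 000010000010000000110.
Split 3+6+6+6: 000 | 010000 | 010000 | 000110.
Byte 1: 11110000 = 0xF0.
Byte 2: 10010000 = 0x90.
Byte 3: 10010000 = 0x90.
Byte 4: 10000110 = 0x86.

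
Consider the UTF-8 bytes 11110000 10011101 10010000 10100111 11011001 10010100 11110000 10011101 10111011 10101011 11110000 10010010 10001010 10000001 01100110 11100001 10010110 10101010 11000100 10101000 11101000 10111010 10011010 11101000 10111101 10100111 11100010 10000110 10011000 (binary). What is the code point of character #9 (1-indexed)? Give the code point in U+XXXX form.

Offset 0: leading byte 0xF0 = 11110000 → 4-byte char #1 = F0 9D 90 A7.
Offset 4: leading byte 0xD9 = 11011001 → 2-byte char #2 = D9 94.
Offset 6: leading byte 0xF0 = 11110000 → 4-byte char #3 = F0 9D BB AB.
Offset 10: leading byte 0xF0 = 11110000 → 4-byte char #4 = F0 92 8A 81.
Offset 14: leading byte 0x66 = 01100110 → 1-byte char #5 = 66.
Offset 15: leading byte 0xE1 = 11100001 → 3-byte char #6 = E1 96 AA.
Offset 18: leading byte 0xC4 = 11000100 → 2-byte char #7 = C4 A8.
Offset 20: leading byte 0xE8 = 11101000 → 3-byte char #8 = E8 BA 9A.
Offset 23: leading byte 0xE8 = 11101000 → 3-byte char #9 = E8 BD A7.
Leading byte 0xE8 = 11101000 matches 1110xxxx → 3-byte sequence.
Byte 1: 0xE8 = 11101000, payload 1000 (4 bits).
Byte 2: 0xBD = 10111101 (10xxxxxx ✓), payload 111101.
Byte 3: 0xA7 = 10100111 (10xxxxxx ✓), payload 100111.
Concatenate: 1000111101100111 = 0x8F67 (16 bits → U+8F67).

U+8F67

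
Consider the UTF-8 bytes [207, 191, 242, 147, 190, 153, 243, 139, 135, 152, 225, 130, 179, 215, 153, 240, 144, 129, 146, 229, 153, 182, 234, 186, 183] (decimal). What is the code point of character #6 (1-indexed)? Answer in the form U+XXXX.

Offset 0: leading byte 0xCF = 11001111 → 2-byte char #1 = CF BF.
Offset 2: leading byte 0xF2 = 11110010 → 4-byte char #2 = F2 93 BE 99.
Offset 6: leading byte 0xF3 = 11110011 → 4-byte char #3 = F3 8B 87 98.
Offset 10: leading byte 0xE1 = 11100001 → 3-byte char #4 = E1 82 B3.
Offset 13: leading byte 0xD7 = 11010111 → 2-byte char #5 = D7 99.
Offset 15: leading byte 0xF0 = 11110000 → 4-byte char #6 = F0 90 81 92.
Leading byte 0xF0 = 11110000 matches 11110xxx → 4-byte sequence.
Byte 1: 0xF0 = 11110000, payload 000 (3 bits).
Byte 2: 0x90 = 10010000 (10xxxxxx ✓), payload 010000.
Byte 3: 0x81 = 10000001 (10xxxxxx ✓), payload 000001.
Byte 4: 0x92 = 10010010 (10xxxxxx ✓), payload 010010.
Concatenate: 000010000000001010010 = 0x10052 (21 bits → U+10052).

U+10052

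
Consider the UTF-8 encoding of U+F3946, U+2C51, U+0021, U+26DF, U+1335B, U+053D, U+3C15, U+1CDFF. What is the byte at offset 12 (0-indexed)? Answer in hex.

0x93

U+F3946 → 4-byte form F3 B3 A5 86 at offsets 0–3.
U+2C51 → 3-byte form E2 B1 91 at offsets 4–6.
U+0021 → 1-byte form 21 at offsets 7–7.
U+26DF → 3-byte form E2 9B 9F at offsets 8–10.
U+1335B → 4-byte form F0 93 8D 9B at offsets 11–14.
Offset 12 falls in char 5's range; it's byte 2 of F0 93 8D 9B = 0x93.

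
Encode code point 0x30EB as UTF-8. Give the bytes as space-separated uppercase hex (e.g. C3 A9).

U+30EB = 0x30EB = 12523 decimal. In range U+0800–U+FFFF → 3-byte form: 1110xxxx 10xxxxxx 10xxxxxx.
Binary (16 bits): 0011000011101011.
Split 4+6+6: 0011 | 000011 | 101011.
Byte 1: 11100011 = 0xE3.
Byte 2: 10000011 = 0x83.
Byte 3: 10101011 = 0xAB.

E3 83 AB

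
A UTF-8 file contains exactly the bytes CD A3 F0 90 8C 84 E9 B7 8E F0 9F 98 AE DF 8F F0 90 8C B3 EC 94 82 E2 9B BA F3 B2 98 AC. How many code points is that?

9

Byte at offset 0: 0xCD = 11001101 → 2-byte char (#1). Advance 2.
Byte at offset 2: 0xF0 = 11110000 → 4-byte char (#2). Advance 4.
Byte at offset 6: 0xE9 = 11101001 → 3-byte char (#3). Advance 3.
Byte at offset 9: 0xF0 = 11110000 → 4-byte char (#4). Advance 4.
Byte at offset 13: 0xDF = 11011111 → 2-byte char (#5). Advance 2.
Byte at offset 15: 0xF0 = 11110000 → 4-byte char (#6). Advance 4.
Byte at offset 19: 0xEC = 11101100 → 3-byte char (#7). Advance 3.
Byte at offset 22: 0xE2 = 11100010 → 3-byte char (#8). Advance 3.
Byte at offset 25: 0xF3 = 11110011 → 4-byte char (#9). Advance 4.
Reached end at offset 29 after 9 code points.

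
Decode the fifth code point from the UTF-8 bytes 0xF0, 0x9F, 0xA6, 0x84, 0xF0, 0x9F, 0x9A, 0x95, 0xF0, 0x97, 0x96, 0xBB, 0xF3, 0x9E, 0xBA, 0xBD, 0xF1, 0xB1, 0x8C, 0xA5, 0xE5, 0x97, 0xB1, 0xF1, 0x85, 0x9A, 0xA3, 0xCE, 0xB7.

U+71325

Offset 0: leading byte 0xF0 = 11110000 → 4-byte char #1 = F0 9F A6 84.
Offset 4: leading byte 0xF0 = 11110000 → 4-byte char #2 = F0 9F 9A 95.
Offset 8: leading byte 0xF0 = 11110000 → 4-byte char #3 = F0 97 96 BB.
Offset 12: leading byte 0xF3 = 11110011 → 4-byte char #4 = F3 9E BA BD.
Offset 16: leading byte 0xF1 = 11110001 → 4-byte char #5 = F1 B1 8C A5.
Leading byte 0xF1 = 11110001 matches 11110xxx → 4-byte sequence.
Byte 1: 0xF1 = 11110001, payload 001 (3 bits).
Byte 2: 0xB1 = 10110001 (10xxxxxx ✓), payload 110001.
Byte 3: 0x8C = 10001100 (10xxxxxx ✓), payload 001100.
Byte 4: 0xA5 = 10100101 (10xxxxxx ✓), payload 100101.
Concatenate: 001110001001100100101 = 0x71325 (21 bits → U+71325).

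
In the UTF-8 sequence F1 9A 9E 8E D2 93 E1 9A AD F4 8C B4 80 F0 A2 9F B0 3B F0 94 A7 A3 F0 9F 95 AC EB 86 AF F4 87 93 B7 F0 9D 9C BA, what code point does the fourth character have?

Offset 0: leading byte 0xF1 = 11110001 → 4-byte char #1 = F1 9A 9E 8E.
Offset 4: leading byte 0xD2 = 11010010 → 2-byte char #2 = D2 93.
Offset 6: leading byte 0xE1 = 11100001 → 3-byte char #3 = E1 9A AD.
Offset 9: leading byte 0xF4 = 11110100 → 4-byte char #4 = F4 8C B4 80.
Leading byte 0xF4 = 11110100 matches 11110xxx → 4-byte sequence.
Byte 1: 0xF4 = 11110100, payload 100 (3 bits).
Byte 2: 0x8C = 10001100 (10xxxxxx ✓), payload 001100.
Byte 3: 0xB4 = 10110100 (10xxxxxx ✓), payload 110100.
Byte 4: 0x80 = 10000000 (10xxxxxx ✓), payload 000000.
Concatenate: 100001100110100000000 = 0x10CD00 (21 bits → U+10CD00).

U+10CD00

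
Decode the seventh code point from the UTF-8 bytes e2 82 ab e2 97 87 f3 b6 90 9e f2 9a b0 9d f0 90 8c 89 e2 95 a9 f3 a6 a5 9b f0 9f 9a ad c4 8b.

Offset 0: leading byte 0xE2 = 11100010 → 3-byte char #1 = E2 82 AB.
Offset 3: leading byte 0xE2 = 11100010 → 3-byte char #2 = E2 97 87.
Offset 6: leading byte 0xF3 = 11110011 → 4-byte char #3 = F3 B6 90 9E.
Offset 10: leading byte 0xF2 = 11110010 → 4-byte char #4 = F2 9A B0 9D.
Offset 14: leading byte 0xF0 = 11110000 → 4-byte char #5 = F0 90 8C 89.
Offset 18: leading byte 0xE2 = 11100010 → 3-byte char #6 = E2 95 A9.
Offset 21: leading byte 0xF3 = 11110011 → 4-byte char #7 = F3 A6 A5 9B.
Leading byte 0xF3 = 11110011 matches 11110xxx → 4-byte sequence.
Byte 1: 0xF3 = 11110011, payload 011 (3 bits).
Byte 2: 0xA6 = 10100110 (10xxxxxx ✓), payload 100110.
Byte 3: 0xA5 = 10100101 (10xxxxxx ✓), payload 100101.
Byte 4: 0x9B = 10011011 (10xxxxxx ✓), payload 011011.
Concatenate: 011100110100101011011 = 0xE695B (21 bits → U+E695B).

U+E695B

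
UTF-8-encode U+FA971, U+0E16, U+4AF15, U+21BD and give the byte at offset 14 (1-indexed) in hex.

0xBD

1-indexed offset 14 is 0-indexed offset 13.
U+FA971 → 4-byte form F3 BA A5 B1 at offsets 0–3.
U+0E16 → 3-byte form E0 B8 96 at offsets 4–6.
U+4AF15 → 4-byte form F1 8A BC 95 at offsets 7–10.
U+21BD → 3-byte form E2 86 BD at offsets 11–13.
Offset 13 falls in char 4's range; it's byte 3 of E2 86 BD = 0xBD.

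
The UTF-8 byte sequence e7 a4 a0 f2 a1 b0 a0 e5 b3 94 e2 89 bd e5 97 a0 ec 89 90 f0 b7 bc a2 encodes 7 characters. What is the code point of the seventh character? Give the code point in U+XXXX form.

Offset 0: leading byte 0xE7 = 11100111 → 3-byte char #1 = E7 A4 A0.
Offset 3: leading byte 0xF2 = 11110010 → 4-byte char #2 = F2 A1 B0 A0.
Offset 7: leading byte 0xE5 = 11100101 → 3-byte char #3 = E5 B3 94.
Offset 10: leading byte 0xE2 = 11100010 → 3-byte char #4 = E2 89 BD.
Offset 13: leading byte 0xE5 = 11100101 → 3-byte char #5 = E5 97 A0.
Offset 16: leading byte 0xEC = 11101100 → 3-byte char #6 = EC 89 90.
Offset 19: leading byte 0xF0 = 11110000 → 4-byte char #7 = F0 B7 BC A2.
Leading byte 0xF0 = 11110000 matches 11110xxx → 4-byte sequence.
Byte 1: 0xF0 = 11110000, payload 000 (3 bits).
Byte 2: 0xB7 = 10110111 (10xxxxxx ✓), payload 110111.
Byte 3: 0xBC = 10111100 (10xxxxxx ✓), payload 111100.
Byte 4: 0xA2 = 10100010 (10xxxxxx ✓), payload 100010.
Concatenate: 000110111111100100010 = 0x37F22 (21 bits → U+37F22).

U+37F22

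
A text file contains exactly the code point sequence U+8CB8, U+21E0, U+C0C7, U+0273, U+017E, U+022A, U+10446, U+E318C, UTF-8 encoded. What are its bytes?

U+8CB8: 3-byte form → E8 B2 B8.
U+21E0: 3-byte form → E2 87 A0.
U+C0C7: 3-byte form → EC 83 87.
U+0273: 2-byte form → C9 B3.
U+017E: 2-byte form → C5 BE.
U+022A: 2-byte form → C8 AA.
U+10446: 4-byte form → F0 90 91 86.
U+E318C: 4-byte form → F3 A3 86 8C.
Concatenated (23 bytes): E8 B2 B8 E2 87 A0 EC 83 87 C9 B3 C5 BE C8 AA F0 90 91 86 F3 A3 86 8C.

E8 B2 B8 E2 87 A0 EC 83 87 C9 B3 C5 BE C8 AA F0 90 91 86 F3 A3 86 8C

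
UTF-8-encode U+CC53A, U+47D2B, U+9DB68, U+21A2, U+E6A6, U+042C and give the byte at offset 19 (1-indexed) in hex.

1-indexed offset 19 is 0-indexed offset 18.
U+CC53A → 4-byte form F3 8C 94 BA at offsets 0–3.
U+47D2B → 4-byte form F1 87 B4 AB at offsets 4–7.
U+9DB68 → 4-byte form F2 9D AD A8 at offsets 8–11.
U+21A2 → 3-byte form E2 86 A2 at offsets 12–14.
U+E6A6 → 3-byte form EE 9A A6 at offsets 15–17.
U+042C → 2-byte form D0 AC at offsets 18–19.
Offset 18 falls in char 6's range; it's byte 1 of D0 AC = 0xD0.

0xD0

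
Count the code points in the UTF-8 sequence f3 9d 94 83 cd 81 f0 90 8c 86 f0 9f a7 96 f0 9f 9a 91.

Byte at offset 0: 0xF3 = 11110011 → 4-byte char (#1). Advance 4.
Byte at offset 4: 0xCD = 11001101 → 2-byte char (#2). Advance 2.
Byte at offset 6: 0xF0 = 11110000 → 4-byte char (#3). Advance 4.
Byte at offset 10: 0xF0 = 11110000 → 4-byte char (#4). Advance 4.
Byte at offset 14: 0xF0 = 11110000 → 4-byte char (#5). Advance 4.
Reached end at offset 18 after 5 code points.

5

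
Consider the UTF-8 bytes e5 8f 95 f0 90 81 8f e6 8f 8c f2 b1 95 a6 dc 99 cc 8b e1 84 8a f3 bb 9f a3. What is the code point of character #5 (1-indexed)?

U+0719

Offset 0: leading byte 0xE5 = 11100101 → 3-byte char #1 = E5 8F 95.
Offset 3: leading byte 0xF0 = 11110000 → 4-byte char #2 = F0 90 81 8F.
Offset 7: leading byte 0xE6 = 11100110 → 3-byte char #3 = E6 8F 8C.
Offset 10: leading byte 0xF2 = 11110010 → 4-byte char #4 = F2 B1 95 A6.
Offset 14: leading byte 0xDC = 11011100 → 2-byte char #5 = DC 99.
Leading byte 0xDC = 11011100 matches 110xxxxx → 2-byte sequence.
Byte 1: 0xDC = 11011100, payload 11100 (5 bits).
Byte 2: 0x99 = 10011001 (10xxxxxx ✓), payload 011001.
Concatenate: 11100011001 = 0x719 (11 bits → U+0719).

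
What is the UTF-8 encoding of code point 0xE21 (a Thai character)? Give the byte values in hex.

U+0E21 = 0xE21 = 3617 decimal. In range U+0800–U+FFFF → 3-byte form: 1110xxxx 10xxxxxx 10xxxxxx.
Binary (16 bits): 0000111000100001.
Split 4+6+6: 0000 | 111000 | 100001.
Byte 1: 11100000 = 0xE0.
Byte 2: 10111000 = 0xB8.
Byte 3: 10100001 = 0xA1.

E0 B8 A1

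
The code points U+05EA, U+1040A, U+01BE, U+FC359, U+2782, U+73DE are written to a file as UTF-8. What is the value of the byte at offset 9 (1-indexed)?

1-indexed offset 9 is 0-indexed offset 8.
U+05EA → 2-byte form D7 AA at offsets 0–1.
U+1040A → 4-byte form F0 90 90 8A at offsets 2–5.
U+01BE → 2-byte form C6 BE at offsets 6–7.
U+FC359 → 4-byte form F3 BC 8D 99 at offsets 8–11.
Offset 8 falls in char 4's range; it's byte 1 of F3 BC 8D 99 = 0xF3.

0xF3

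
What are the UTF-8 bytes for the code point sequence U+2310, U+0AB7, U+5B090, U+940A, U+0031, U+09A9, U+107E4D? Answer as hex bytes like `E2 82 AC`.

E2 8C 90 E0 AA B7 F1 9B 82 90 E9 90 8A 31 E0 A6 A9 F4 87 B9 8D

U+2310: 3-byte form → E2 8C 90.
U+0AB7: 3-byte form → E0 AA B7.
U+5B090: 4-byte form → F1 9B 82 90.
U+940A: 3-byte form → E9 90 8A.
U+0031: 1-byte form → 31.
U+09A9: 3-byte form → E0 A6 A9.
U+107E4D: 4-byte form → F4 87 B9 8D.
Concatenated (21 bytes): E2 8C 90 E0 AA B7 F1 9B 82 90 E9 90 8A 31 E0 A6 A9 F4 87 B9 8D.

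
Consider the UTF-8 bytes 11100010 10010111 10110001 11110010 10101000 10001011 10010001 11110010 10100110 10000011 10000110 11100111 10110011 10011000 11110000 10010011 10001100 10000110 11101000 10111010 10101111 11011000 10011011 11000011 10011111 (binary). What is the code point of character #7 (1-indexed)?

Offset 0: leading byte 0xE2 = 11100010 → 3-byte char #1 = E2 97 B1.
Offset 3: leading byte 0xF2 = 11110010 → 4-byte char #2 = F2 A8 8B 91.
Offset 7: leading byte 0xF2 = 11110010 → 4-byte char #3 = F2 A6 83 86.
Offset 11: leading byte 0xE7 = 11100111 → 3-byte char #4 = E7 B3 98.
Offset 14: leading byte 0xF0 = 11110000 → 4-byte char #5 = F0 93 8C 86.
Offset 18: leading byte 0xE8 = 11101000 → 3-byte char #6 = E8 BA AF.
Offset 21: leading byte 0xD8 = 11011000 → 2-byte char #7 = D8 9B.
Leading byte 0xD8 = 11011000 matches 110xxxxx → 2-byte sequence.
Byte 1: 0xD8 = 11011000, payload 11000 (5 bits).
Byte 2: 0x9B = 10011011 (10xxxxxx ✓), payload 011011.
Concatenate: 11000011011 = 0x61B (11 bits → U+061B).

U+061B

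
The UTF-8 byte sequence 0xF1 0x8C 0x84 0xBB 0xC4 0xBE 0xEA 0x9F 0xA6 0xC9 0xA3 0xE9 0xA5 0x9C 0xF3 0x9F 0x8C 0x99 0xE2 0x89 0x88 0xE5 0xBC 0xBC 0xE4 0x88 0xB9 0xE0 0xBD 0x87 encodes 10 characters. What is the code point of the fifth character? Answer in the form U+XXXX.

Offset 0: leading byte 0xF1 = 11110001 → 4-byte char #1 = F1 8C 84 BB.
Offset 4: leading byte 0xC4 = 11000100 → 2-byte char #2 = C4 BE.
Offset 6: leading byte 0xEA = 11101010 → 3-byte char #3 = EA 9F A6.
Offset 9: leading byte 0xC9 = 11001001 → 2-byte char #4 = C9 A3.
Offset 11: leading byte 0xE9 = 11101001 → 3-byte char #5 = E9 A5 9C.
Leading byte 0xE9 = 11101001 matches 1110xxxx → 3-byte sequence.
Byte 1: 0xE9 = 11101001, payload 1001 (4 bits).
Byte 2: 0xA5 = 10100101 (10xxxxxx ✓), payload 100101.
Byte 3: 0x9C = 10011100 (10xxxxxx ✓), payload 011100.
Concatenate: 1001100101011100 = 0x995C (16 bits → U+995C).

U+995C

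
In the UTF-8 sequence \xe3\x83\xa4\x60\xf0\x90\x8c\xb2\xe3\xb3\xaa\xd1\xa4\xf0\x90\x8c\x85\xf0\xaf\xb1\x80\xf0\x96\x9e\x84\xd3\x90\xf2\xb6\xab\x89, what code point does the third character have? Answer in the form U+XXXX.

Offset 0: leading byte 0xE3 = 11100011 → 3-byte char #1 = E3 83 A4.
Offset 3: leading byte 0x60 = 01100000 → 1-byte char #2 = 60.
Offset 4: leading byte 0xF0 = 11110000 → 4-byte char #3 = F0 90 8C B2.
Leading byte 0xF0 = 11110000 matches 11110xxx → 4-byte sequence.
Byte 1: 0xF0 = 11110000, payload 000 (3 bits).
Byte 2: 0x90 = 10010000 (10xxxxxx ✓), payload 010000.
Byte 3: 0x8C = 10001100 (10xxxxxx ✓), payload 001100.
Byte 4: 0xB2 = 10110010 (10xxxxxx ✓), payload 110010.
Concatenate: 000010000001100110010 = 0x10332 (21 bits → U+10332).

U+10332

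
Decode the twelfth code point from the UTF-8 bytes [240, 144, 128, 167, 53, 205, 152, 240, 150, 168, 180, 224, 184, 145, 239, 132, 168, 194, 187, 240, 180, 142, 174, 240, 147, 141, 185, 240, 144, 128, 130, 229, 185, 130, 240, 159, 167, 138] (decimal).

U+1F9CA

Offset 0: leading byte 0xF0 = 11110000 → 4-byte char #1 = F0 90 80 A7.
Offset 4: leading byte 0x35 = 00110101 → 1-byte char #2 = 35.
Offset 5: leading byte 0xCD = 11001101 → 2-byte char #3 = CD 98.
Offset 7: leading byte 0xF0 = 11110000 → 4-byte char #4 = F0 96 A8 B4.
Offset 11: leading byte 0xE0 = 11100000 → 3-byte char #5 = E0 B8 91.
Offset 14: leading byte 0xEF = 11101111 → 3-byte char #6 = EF 84 A8.
Offset 17: leading byte 0xC2 = 11000010 → 2-byte char #7 = C2 BB.
Offset 19: leading byte 0xF0 = 11110000 → 4-byte char #8 = F0 B4 8E AE.
Offset 23: leading byte 0xF0 = 11110000 → 4-byte char #9 = F0 93 8D B9.
Offset 27: leading byte 0xF0 = 11110000 → 4-byte char #10 = F0 90 80 82.
Offset 31: leading byte 0xE5 = 11100101 → 3-byte char #11 = E5 B9 82.
Offset 34: leading byte 0xF0 = 11110000 → 4-byte char #12 = F0 9F A7 8A.
Leading byte 0xF0 = 11110000 matches 11110xxx → 4-byte sequence.
Byte 1: 0xF0 = 11110000, payload 000 (3 bits).
Byte 2: 0x9F = 10011111 (10xxxxxx ✓), payload 011111.
Byte 3: 0xA7 = 10100111 (10xxxxxx ✓), payload 100111.
Byte 4: 0x8A = 10001010 (10xxxxxx ✓), payload 001010.
Concatenate: 000011111100111001010 = 0x1F9CA (21 bits → U+1F9CA).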